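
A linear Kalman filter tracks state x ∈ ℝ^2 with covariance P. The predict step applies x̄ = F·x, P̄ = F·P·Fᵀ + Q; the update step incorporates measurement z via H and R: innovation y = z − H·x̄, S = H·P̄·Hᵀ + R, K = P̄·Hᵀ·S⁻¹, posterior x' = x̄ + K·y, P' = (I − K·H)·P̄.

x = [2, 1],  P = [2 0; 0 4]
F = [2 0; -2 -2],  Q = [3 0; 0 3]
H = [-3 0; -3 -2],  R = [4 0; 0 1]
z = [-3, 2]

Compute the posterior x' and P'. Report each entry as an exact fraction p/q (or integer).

x̄ = F·x = [4, -6]
P̄ = F·P·Fᵀ + Q = [11 -8; -8 27]
y = z − H·x̄ = [9, 2]
S = H·P̄·Hᵀ + R = [103 51; 51 112]
K = P̄·Hᵀ·S⁻¹ = [-2829/8935 -68/8935; 4218/8935 -4314/8935]
x' = x̄ + K·y = [10143/8935, -24276/8935]
P' = (I − K·H)·P̄ = [3772/8935 -5624/8935; -5624/8935 10593/8935]

x' = [10143/8935, -24276/8935]
P' = [3772/8935 -5624/8935; -5624/8935 10593/8935]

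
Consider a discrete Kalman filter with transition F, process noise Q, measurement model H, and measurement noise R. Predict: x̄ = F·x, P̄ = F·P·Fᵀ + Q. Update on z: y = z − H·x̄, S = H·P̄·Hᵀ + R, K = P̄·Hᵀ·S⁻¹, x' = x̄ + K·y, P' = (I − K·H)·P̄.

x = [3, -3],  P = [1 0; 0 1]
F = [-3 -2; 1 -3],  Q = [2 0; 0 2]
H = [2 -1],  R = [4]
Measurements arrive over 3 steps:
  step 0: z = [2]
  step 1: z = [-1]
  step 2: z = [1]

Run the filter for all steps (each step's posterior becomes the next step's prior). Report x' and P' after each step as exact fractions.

step 0: x̄ = F·x = [-3, 12]
step 0: P̄ = F·P·Fᵀ + Q = [15 3; 3 12]
step 0: y = z − H·x̄ = [20]
step 0: S = H·P̄·Hᵀ + R = [64]
step 0: K = P̄·Hᵀ·S⁻¹ = [27/64; -3/32]
step 0: x' = x̄ + K·y = [87/16, 81/8]
step 0: P' = (I − K·H)·P̄ = [231/64 177/32; 177/32 183/16]
step 1: x̄ = F·x = [-585/16, -399/16]
step 1: P̄ = F·P·Fᵀ + Q = [9383/64 6177/64; 6177/64 4823/64]
step 1: y = z − H·x̄ = [755/16]
step 1: S = H·P̄·Hᵀ + R = [17903/64]
step 1: K = P̄·Hᵀ·S⁻¹ = [12589/17903; 7531/17903]
step 1: x' = x̄ + K·y = [-60535/17903, -91087/17903]
step 1: P' = (I − K·H)·P̄ = [148452/17903 246548/17903; 246548/17903 462972/17903]
step 2: x̄ = F·x = [363779/17903, 212726/17903]
step 2: P̄ = F·P·Fᵀ + Q = [6182338/17903 4058312/17903; 4058312/17903 2871718/17903]
step 2: y = z − H·x̄ = [-496929/17903]
step 2: S = H·P̄·Hᵀ + R = [11439434/17903]
step 2: K = P̄·Hᵀ·S⁻¹ = [4153182/5719717; 2622453/5719717]
step 2: x' = x̄ + K·y = [942655/5719717, -4828265/5719717]
step 2: P' = (I − K·H)·P̄ = [48225566/5719717 79838404/5719717; 79838404/5719717 149186996/5719717]

step 0: x' = [87/16, 81/8], P' = [231/64 177/32; 177/32 183/16]
step 1: x' = [-60535/17903, -91087/17903], P' = [148452/17903 246548/17903; 246548/17903 462972/17903]
step 2: x' = [942655/5719717, -4828265/5719717], P' = [48225566/5719717 79838404/5719717; 79838404/5719717 149186996/5719717]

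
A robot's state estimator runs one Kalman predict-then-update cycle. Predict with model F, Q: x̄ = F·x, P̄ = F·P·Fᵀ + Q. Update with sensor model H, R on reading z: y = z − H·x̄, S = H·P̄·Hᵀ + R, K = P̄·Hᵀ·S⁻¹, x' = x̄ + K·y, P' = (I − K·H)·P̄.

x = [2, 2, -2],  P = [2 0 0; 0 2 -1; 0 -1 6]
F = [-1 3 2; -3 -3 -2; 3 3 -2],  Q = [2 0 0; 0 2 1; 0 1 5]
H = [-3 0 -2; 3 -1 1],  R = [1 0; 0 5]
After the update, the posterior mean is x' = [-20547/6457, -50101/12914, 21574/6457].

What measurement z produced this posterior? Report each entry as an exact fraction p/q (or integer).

z = [3, -2]

x̄ = F·x = [0, -8, 16]
P̄ = F·P·Fᵀ + Q = [34 -24 -12; -24 50 -11; -12 -11 77]
S = H·P̄·Hᵀ + R = [471 -446; -446 532]
K = P̄·Hᵀ·S⁻¹ = [2337/12914 9453/25828; -4655/25828 -20719/51656; -4948/6457 -3517/6457]
x' − x̄ = [-20547/6457, 53211/12914, -81738/6457] = K·y
y = (KᵀK)⁻¹·Kᵀ·(x' − x̄) = [35, -26]
z = y + H·x̄ = [35, -26] + [-32, 24] = [3, -2]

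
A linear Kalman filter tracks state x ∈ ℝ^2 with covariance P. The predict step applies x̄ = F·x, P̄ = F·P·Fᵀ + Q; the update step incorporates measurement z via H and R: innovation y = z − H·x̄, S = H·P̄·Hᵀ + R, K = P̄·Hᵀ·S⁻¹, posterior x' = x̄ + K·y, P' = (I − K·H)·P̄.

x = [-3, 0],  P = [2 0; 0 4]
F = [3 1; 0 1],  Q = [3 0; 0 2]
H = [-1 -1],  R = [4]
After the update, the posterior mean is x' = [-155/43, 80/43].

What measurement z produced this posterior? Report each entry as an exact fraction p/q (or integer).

z = [1]

x̄ = F·x = [-9, 0]
P̄ = F·P·Fᵀ + Q = [25 4; 4 6]
S = H·P̄·Hᵀ + R = [43]
K = P̄·Hᵀ·S⁻¹ = [-29/43; -10/43]
x' − x̄ = [232/43, 80/43] = K·y
y = (KᵀK)⁻¹·Kᵀ·(x' − x̄) = [-8]
z = y + H·x̄ = [-8] + [9] = [1]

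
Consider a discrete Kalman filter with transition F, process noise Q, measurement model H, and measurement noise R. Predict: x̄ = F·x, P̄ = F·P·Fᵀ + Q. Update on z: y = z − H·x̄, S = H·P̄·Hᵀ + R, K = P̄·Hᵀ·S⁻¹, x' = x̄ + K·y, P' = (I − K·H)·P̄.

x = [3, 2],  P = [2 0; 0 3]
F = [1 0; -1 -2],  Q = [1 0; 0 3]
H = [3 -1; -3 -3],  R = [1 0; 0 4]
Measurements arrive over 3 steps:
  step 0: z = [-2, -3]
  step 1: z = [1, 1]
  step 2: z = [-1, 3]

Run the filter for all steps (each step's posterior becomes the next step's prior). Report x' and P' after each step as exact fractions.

step 0: x̄ = F·x = [3, -7]
step 0: P̄ = F·P·Fᵀ + Q = [3 -2; -2 17]
step 0: y = z − H·x̄ = [-18, -15]
step 0: S = H·P̄·Hᵀ + R = [57 36; 36 148]
step 0: K = P̄·Hᵀ·S⁻¹ = [62/255 -27/340; -446/1785 -579/2380]
step 0: x' = x̄ + K·y = [-63/340, 2729/2380]
step 0: P' = (I − K·H)·P̄ = [89/1020 19/1020; 19/1020 2183/7140]
step 1: x̄ = F·x = [-63/340, -5017/2380]
step 1: P̄ = F·P·Fᵀ + Q = [1109/1020 -127/1020; -127/1020 31307/7140]
step 1: y = z − H·x̄ = [-657/1190, -6997/1190]
step 1: S = H·P̄·Hᵀ + R = [28412/1785 2449/595; 2449/595 30349/595]
step 1: K = P̄·Hᵀ·S⁻¹ = [10630/45773 -213879/2837926; -842/3521 -50487/218302]
step 1: x' = x̄ + K·y = [183927/1418963, -67250/109151]
step 1: P' = (I − K·H)·P̄ = [118029/1418963 1889/109151; 1889/109151 31769/109151]
step 2: x̄ = F·x = [183927/1418963, 1564573/1418963]
step 2: P̄ = F·P·Fᵀ + Q = [1536992/1418963 -167143/1418963; -167143/1418963 6125134/1418963]
step 2: y = z − H·x̄ = [-406171/1418963, 730953/109151]
step 2: S = H·P̄·Hᵀ + R = [22379883/1418963 426564/109151; 426564/109151 5509724/109151]
step 2: K = P̄·Hᵀ·S⁻¹ = [64312516/277005111 -27829581/369340148; -66160960/277005111 -85337187/369340148]
step 2: x' = x̄ + K·y = [-489114341/1108020444, -416960779/1108020444]
step 2: P' = (I − K·H)·P̄ = [92142097/1108020444 19176227/1108020444; 19176227/1108020444 322172521/1108020444]

step 0: x' = [-63/340, 2729/2380], P' = [89/1020 19/1020; 19/1020 2183/7140]
step 1: x' = [183927/1418963, -67250/109151], P' = [118029/1418963 1889/109151; 1889/109151 31769/109151]
step 2: x' = [-489114341/1108020444, -416960779/1108020444], P' = [92142097/1108020444 19176227/1108020444; 19176227/1108020444 322172521/1108020444]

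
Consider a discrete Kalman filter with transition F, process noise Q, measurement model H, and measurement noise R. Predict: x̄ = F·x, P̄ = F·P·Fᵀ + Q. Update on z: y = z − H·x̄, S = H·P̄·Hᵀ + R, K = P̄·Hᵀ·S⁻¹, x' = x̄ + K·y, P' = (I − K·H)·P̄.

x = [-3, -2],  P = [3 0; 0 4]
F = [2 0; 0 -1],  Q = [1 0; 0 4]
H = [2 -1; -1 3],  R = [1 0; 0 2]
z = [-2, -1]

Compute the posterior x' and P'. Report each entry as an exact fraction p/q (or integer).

x̄ = F·x = [-6, 2]
P̄ = F·P·Fᵀ + Q = [13 0; 0 8]
y = z − H·x̄ = [12, -13]
S = H·P̄·Hᵀ + R = [61 -50; -50 87]
K = P̄·Hᵀ·S⁻¹ = [1612/2807 507/2807; 72/401 152/401]
x' = x̄ + K·y = [-4089/2807, -310/401]
P' = (I − K·H)·P̄ = [1170/2807 104/401; 104/401 136/401]

x' = [-4089/2807, -310/401]
P' = [1170/2807 104/401; 104/401 136/401]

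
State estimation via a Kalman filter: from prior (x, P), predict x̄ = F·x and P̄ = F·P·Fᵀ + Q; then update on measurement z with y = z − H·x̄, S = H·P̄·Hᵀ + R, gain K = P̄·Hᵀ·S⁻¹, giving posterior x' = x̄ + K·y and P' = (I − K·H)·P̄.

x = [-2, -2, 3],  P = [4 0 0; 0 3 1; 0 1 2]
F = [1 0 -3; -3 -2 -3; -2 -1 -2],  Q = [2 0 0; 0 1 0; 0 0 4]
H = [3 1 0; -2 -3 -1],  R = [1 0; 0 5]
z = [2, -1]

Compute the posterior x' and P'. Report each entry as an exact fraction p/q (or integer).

x̄ = F·x = [-11, 1, 0]
P̄ = F·P·Fᵀ + Q = [24 12 7; 12 79 49; 7 49 35]
y = z − H·x̄ = [34, -20]
S = H·P̄·Hᵀ + R = [368 -583; -583 1313]
K = P̄·Hᵀ·S⁻¹ = [57239/143295 15484/143295; -5947/28659 -9407/28659; -22358/143295 -31318/143295]
x' = x̄ + K·y = [20067/47765, 4867/9553, -44604/47765]
P' = (I − K·H)·P̄ = [40048/143295 -12581/28659 31199/143295; -12581/28659 31796/28659 -23191/28659; 31199/143295 -23191/28659 442057/143295]

x' = [20067/47765, 4867/9553, -44604/47765]
P' = [40048/143295 -12581/28659 31199/143295; -12581/28659 31796/28659 -23191/28659; 31199/143295 -23191/28659 442057/143295]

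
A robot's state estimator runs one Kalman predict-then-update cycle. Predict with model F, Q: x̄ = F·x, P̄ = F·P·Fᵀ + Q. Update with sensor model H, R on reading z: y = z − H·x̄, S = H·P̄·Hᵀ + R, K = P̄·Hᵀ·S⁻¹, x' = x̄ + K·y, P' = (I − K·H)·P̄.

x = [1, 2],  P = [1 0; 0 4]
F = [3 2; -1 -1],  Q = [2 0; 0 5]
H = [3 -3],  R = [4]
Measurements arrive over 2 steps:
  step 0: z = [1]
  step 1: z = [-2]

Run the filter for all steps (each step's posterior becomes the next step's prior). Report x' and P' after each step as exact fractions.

step 0: x' = [439/535, 222/535], P' = [1449/535 1297/535; 1297/535 1381/535]
step 1: x' = [-92817/318257, 113797/318257], P' = [1827747/636514 1632575/636514; 1632575/636514 1719347/636514]

step 0: x̄ = F·x = [7, -3]
step 0: P̄ = F·P·Fᵀ + Q = [27 -11; -11 10]
step 0: y = z − H·x̄ = [-29]
step 0: S = H·P̄·Hᵀ + R = [535]
step 0: K = P̄·Hᵀ·S⁻¹ = [114/535; -63/535]
step 0: x' = x̄ + K·y = [439/535, 222/535]
step 0: P' = (I − K·H)·P̄ = [1449/535 1297/535; 1297/535 1381/535]
step 1: x̄ = F·x = [1761/535, -661/535]
step 1: P̄ = F·P·Fᵀ + Q = [35199/535 -13594/535; -13594/535 8099/535]
step 1: y = z − H·x̄ = [-8336/535]
step 1: S = H·P̄·Hᵀ + R = [636514/535]
step 1: K = P̄·Hᵀ·S⁻¹ = [146379/636514; -65079/636514]
step 1: x' = x̄ + K·y = [-92817/318257, 113797/318257]
step 1: P' = (I − K·H)·P̄ = [1827747/636514 1632575/636514; 1632575/636514 1719347/636514]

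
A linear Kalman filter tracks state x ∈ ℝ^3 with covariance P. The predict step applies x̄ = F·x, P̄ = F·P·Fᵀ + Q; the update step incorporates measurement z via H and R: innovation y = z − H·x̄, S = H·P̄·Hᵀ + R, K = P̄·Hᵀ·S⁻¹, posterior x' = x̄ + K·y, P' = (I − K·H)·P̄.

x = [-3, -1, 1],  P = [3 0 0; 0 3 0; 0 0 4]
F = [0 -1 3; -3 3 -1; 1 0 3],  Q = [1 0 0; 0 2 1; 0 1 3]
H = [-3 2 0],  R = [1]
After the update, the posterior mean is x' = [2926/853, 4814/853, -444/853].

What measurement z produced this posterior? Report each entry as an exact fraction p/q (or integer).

z = [1]

x̄ = F·x = [4, 5, 0]
P̄ = F·P·Fᵀ + Q = [40 -21 36; -21 60 -20; 36 -20 42]
S = H·P̄·Hᵀ + R = [853]
K = P̄·Hᵀ·S⁻¹ = [-162/853; 183/853; -148/853]
x' − x̄ = [-486/853, 549/853, -444/853] = K·y
y = (KᵀK)⁻¹·Kᵀ·(x' − x̄) = [3]
z = y + H·x̄ = [3] + [-2] = [1]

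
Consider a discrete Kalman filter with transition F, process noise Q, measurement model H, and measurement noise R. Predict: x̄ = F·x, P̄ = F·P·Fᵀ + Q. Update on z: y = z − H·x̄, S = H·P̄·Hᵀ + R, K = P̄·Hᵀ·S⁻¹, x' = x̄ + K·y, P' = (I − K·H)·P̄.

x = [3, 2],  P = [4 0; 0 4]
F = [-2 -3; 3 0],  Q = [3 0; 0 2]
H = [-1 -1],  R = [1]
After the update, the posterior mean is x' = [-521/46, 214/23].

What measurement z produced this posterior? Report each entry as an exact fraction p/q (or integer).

z = [2]

x̄ = F·x = [-12, 9]
P̄ = F·P·Fᵀ + Q = [55 -24; -24 38]
S = H·P̄·Hᵀ + R = [46]
K = P̄·Hᵀ·S⁻¹ = [-31/46; -7/23]
x' − x̄ = [31/46, 7/23] = K·y
y = (KᵀK)⁻¹·Kᵀ·(x' − x̄) = [-1]
z = y + H·x̄ = [-1] + [3] = [2]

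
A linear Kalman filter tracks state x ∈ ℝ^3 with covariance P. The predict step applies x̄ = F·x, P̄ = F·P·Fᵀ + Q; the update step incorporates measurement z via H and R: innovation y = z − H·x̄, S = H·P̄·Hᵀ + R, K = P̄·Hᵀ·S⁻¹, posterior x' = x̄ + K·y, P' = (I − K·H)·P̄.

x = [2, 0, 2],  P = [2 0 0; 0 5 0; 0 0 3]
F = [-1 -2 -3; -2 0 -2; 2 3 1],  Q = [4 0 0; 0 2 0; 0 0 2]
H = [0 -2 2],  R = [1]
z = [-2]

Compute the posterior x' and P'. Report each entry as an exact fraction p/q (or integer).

x̄ = F·x = [-8, -8, 6]
P̄ = F·P·Fᵀ + Q = [53 22 -43; 22 22 -14; -43 -14 58]
y = z − H·x̄ = [-30]
S = H·P̄·Hᵀ + R = [433]
K = P̄·Hᵀ·S⁻¹ = [-130/433; -72/433; 144/433]
x' = x̄ + K·y = [436/433, -1304/433, -1722/433]
P' = (I − K·H)·P̄ = [6049/433 166/433 101/433; 166/433 4342/433 4306/433; 101/433 4306/433 4378/433]

x' = [436/433, -1304/433, -1722/433]
P' = [6049/433 166/433 101/433; 166/433 4342/433 4306/433; 101/433 4306/433 4378/433]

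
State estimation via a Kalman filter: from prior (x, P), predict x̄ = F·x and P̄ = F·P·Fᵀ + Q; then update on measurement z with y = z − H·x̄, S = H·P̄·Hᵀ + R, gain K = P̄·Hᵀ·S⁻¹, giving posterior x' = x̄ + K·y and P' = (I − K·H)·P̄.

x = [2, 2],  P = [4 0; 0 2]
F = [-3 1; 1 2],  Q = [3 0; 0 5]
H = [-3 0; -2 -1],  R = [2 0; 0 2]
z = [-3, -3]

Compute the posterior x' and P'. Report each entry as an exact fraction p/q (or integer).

x' = [5967/6737, 11227/6737]
P' = [1430/6737 -2564/6737; -2564/6737 16526/6737]

x̄ = F·x = [-4, 6]
P̄ = F·P·Fᵀ + Q = [41 -8; -8 17]
y = z − H·x̄ = [-15, -5]
S = H·P̄·Hᵀ + R = [371 222; 222 151]
K = P̄·Hᵀ·S⁻¹ = [-2145/6737 -148/6737; 3846/6737 -5699/6737]
x' = x̄ + K·y = [5967/6737, 11227/6737]
P' = (I − K·H)·P̄ = [1430/6737 -2564/6737; -2564/6737 16526/6737]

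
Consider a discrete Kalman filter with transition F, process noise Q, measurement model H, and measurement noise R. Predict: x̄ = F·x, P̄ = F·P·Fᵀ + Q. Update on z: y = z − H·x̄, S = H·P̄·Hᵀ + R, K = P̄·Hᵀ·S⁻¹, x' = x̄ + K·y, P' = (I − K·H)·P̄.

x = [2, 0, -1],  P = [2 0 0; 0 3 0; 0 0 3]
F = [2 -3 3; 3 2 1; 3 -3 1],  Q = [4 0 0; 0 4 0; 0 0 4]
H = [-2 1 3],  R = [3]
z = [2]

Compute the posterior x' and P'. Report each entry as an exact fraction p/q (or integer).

x' = [-19/101, 185/101, 1/101]
P' = [13107/202 3/101 8751/202; 3/101 2937/101 -957/101; 8751/202 -957/101 6535/202]

x̄ = F·x = [1, 5, 5]
P̄ = F·P·Fᵀ + Q = [66 3 48; 3 37 3; 48 3 52]
y = z − H·x̄ = [-16]
S = H·P̄·Hᵀ + R = [202]
K = P̄·Hᵀ·S⁻¹ = [15/202; 20/101; 63/202]
x' = x̄ + K·y = [-19/101, 185/101, 1/101]
P' = (I − K·H)·P̄ = [13107/202 3/101 8751/202; 3/101 2937/101 -957/101; 8751/202 -957/101 6535/202]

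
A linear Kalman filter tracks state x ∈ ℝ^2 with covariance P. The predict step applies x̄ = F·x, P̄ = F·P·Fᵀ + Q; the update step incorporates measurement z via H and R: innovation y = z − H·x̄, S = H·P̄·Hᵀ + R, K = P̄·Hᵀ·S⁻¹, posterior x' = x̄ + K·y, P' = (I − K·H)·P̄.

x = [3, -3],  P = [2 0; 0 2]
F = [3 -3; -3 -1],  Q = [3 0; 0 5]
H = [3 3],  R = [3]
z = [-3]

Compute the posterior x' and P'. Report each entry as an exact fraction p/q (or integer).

x' = [1125/121, -1233/121]
P' = [2532/121 -2505/121; -2505/121 2518/121]

x̄ = F·x = [18, -6]
P̄ = F·P·Fᵀ + Q = [39 -12; -12 25]
y = z − H·x̄ = [-39]
S = H·P̄·Hᵀ + R = [363]
K = P̄·Hᵀ·S⁻¹ = [27/121; 13/121]
x' = x̄ + K·y = [1125/121, -1233/121]
P' = (I − K·H)·P̄ = [2532/121 -2505/121; -2505/121 2518/121]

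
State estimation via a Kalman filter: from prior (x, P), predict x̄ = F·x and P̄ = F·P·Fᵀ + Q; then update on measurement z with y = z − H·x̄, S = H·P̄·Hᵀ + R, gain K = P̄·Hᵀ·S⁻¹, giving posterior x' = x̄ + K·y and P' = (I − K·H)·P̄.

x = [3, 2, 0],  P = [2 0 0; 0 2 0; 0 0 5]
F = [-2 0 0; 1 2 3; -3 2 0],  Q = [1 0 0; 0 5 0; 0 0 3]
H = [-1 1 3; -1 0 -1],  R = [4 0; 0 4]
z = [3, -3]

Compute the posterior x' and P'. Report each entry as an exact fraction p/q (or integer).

x̄ = F·x = [-6, 7, -5]
P̄ = F·P·Fᵀ + Q = [9 -4 12; -4 60 2; 12 2 29]
y = z − H·x̄ = [5, -14]
S = H·P̄·Hᵀ + R = [282 -100; -100 66]
K = P̄·Hᵀ·S⁻¹ = [-291/4306 -1811/4306; 1205/2153 1891/2153; 491/4306 -1931/4306]
x' = x̄ + K·y = [-1937/4306, -5378/2153, 7959/4306]
P' = (I − K·H)·P̄ = [3708/2153 3384/2153 -86/2153; 3384/2153 41048/2153 -10948/2153; -86/2153 -10948/2153 3948/2153]

x' = [-1937/4306, -5378/2153, 7959/4306]
P' = [3708/2153 3384/2153 -86/2153; 3384/2153 41048/2153 -10948/2153; -86/2153 -10948/2153 3948/2153]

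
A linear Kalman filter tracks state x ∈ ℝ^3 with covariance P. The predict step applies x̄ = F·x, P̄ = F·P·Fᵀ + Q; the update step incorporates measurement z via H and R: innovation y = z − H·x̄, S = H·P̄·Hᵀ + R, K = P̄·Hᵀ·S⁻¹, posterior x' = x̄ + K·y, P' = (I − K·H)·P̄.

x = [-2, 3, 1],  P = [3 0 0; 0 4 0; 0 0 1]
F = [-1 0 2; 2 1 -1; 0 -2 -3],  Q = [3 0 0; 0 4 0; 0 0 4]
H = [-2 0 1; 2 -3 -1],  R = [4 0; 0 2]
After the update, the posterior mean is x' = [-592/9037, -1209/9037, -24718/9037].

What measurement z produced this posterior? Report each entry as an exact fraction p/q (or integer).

z = [-2, 3]

x̄ = F·x = [4, -2, -9]
P̄ = F·P·Fᵀ + Q = [10 -8 -6; -8 21 -5; -6 -5 29]
S = H·P̄·Hᵀ + R = [97 -126; -126 350]
K = P̄·Hᵀ·S⁻¹ = [-200/1291 787/9037; -391/1291 -2896/9037; 791/1291 1322/9037]
x' − x̄ = [-36740/9037, 16865/9037, 56615/9037] = K·y
y = (KᵀK)⁻¹·Kᵀ·(x' − x̄) = [15, -20]
z = y + H·x̄ = [15, -20] + [-17, 23] = [-2, 3]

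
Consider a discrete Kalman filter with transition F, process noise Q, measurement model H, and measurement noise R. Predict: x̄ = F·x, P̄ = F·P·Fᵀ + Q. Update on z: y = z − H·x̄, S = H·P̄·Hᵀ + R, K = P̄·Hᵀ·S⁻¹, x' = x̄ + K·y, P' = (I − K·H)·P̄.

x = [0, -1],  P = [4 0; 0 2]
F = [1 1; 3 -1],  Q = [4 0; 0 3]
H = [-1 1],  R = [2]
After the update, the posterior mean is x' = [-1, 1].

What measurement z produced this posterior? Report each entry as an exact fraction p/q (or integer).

z = [2]

x̄ = F·x = [-1, 1]
P̄ = F·P·Fᵀ + Q = [10 10; 10 41]
S = H·P̄·Hᵀ + R = [33]
K = P̄·Hᵀ·S⁻¹ = [0; 31/33]
x' − x̄ = [0, 0] = K·y
y = (KᵀK)⁻¹·Kᵀ·(x' − x̄) = [0]
z = y + H·x̄ = [0] + [2] = [2]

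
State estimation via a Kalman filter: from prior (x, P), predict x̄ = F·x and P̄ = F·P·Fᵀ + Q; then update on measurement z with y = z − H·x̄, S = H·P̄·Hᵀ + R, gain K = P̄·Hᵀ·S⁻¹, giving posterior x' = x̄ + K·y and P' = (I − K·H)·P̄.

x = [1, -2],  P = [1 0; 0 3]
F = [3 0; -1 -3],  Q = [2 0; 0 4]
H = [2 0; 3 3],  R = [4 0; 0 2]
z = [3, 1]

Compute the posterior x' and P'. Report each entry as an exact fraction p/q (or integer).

x̄ = F·x = [3, 5]
P̄ = F·P·Fᵀ + Q = [11 -3; -3 32]
y = z − H·x̄ = [-3, -23]
S = H·P̄·Hᵀ + R = [48 48; 48 335]
K = P̄·Hᵀ·S⁻¹ = [3109/6888 2/287; -1031/2296 93/287]
x' = x̄ + K·y = [3411/2296, -2539/2296]
P' = (I − K·H)·P̄ = [3109/3444 -1031/1148; -1031/1148 1279/1148]

x' = [3411/2296, -2539/2296]
P' = [3109/3444 -1031/1148; -1031/1148 1279/1148]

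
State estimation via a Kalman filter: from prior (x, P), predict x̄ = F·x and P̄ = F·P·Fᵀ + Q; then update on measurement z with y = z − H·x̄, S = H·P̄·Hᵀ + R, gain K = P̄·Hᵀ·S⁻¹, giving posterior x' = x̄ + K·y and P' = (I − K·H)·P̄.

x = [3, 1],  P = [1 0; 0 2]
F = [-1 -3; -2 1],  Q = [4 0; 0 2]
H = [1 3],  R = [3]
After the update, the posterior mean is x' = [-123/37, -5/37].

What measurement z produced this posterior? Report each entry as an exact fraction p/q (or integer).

z = [-3]

x̄ = F·x = [-6, -5]
P̄ = F·P·Fᵀ + Q = [23 -4; -4 8]
S = H·P̄·Hᵀ + R = [74]
K = P̄·Hᵀ·S⁻¹ = [11/74; 10/37]
x' − x̄ = [99/37, 180/37] = K·y
y = (KᵀK)⁻¹·Kᵀ·(x' − x̄) = [18]
z = y + H·x̄ = [18] + [-21] = [-3]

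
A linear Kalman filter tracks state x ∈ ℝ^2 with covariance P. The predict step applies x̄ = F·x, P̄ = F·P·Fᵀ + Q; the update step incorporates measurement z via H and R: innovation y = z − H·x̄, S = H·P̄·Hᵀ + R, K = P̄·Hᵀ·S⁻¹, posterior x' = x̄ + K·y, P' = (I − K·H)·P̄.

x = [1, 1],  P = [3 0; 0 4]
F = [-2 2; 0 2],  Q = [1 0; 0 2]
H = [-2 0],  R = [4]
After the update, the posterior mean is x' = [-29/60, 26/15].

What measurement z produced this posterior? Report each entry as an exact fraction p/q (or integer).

z = [1]

x̄ = F·x = [0, 2]
P̄ = F·P·Fᵀ + Q = [29 16; 16 18]
S = H·P̄·Hᵀ + R = [120]
K = P̄·Hᵀ·S⁻¹ = [-29/60; -4/15]
x' − x̄ = [-29/60, -4/15] = K·y
y = (KᵀK)⁻¹·Kᵀ·(x' − x̄) = [1]
z = y + H·x̄ = [1] + [0] = [1]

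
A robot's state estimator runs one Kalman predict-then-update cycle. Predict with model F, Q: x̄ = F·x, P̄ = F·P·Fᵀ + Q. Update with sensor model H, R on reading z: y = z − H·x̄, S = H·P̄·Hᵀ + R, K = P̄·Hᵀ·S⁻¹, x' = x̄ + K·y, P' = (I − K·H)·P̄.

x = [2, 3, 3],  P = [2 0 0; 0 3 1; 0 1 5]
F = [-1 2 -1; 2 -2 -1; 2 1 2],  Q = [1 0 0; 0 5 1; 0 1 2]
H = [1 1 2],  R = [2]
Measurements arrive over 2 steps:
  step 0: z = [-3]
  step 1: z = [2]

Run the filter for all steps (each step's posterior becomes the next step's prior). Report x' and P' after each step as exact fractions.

step 0: x' = [47/22, -105/22, 1/22], P' = [347/22 -243/22 -53/22; -243/22 3739/110 -1263/110; -53/22 -1263/110 821/110]
step 1: x' = [-287116/24111, 344944/24111, -104/513], P' = [5629648/24111 -4544422/24111 -11665/513; -4544422/24111 3833722/24111 7915/513; -11665/513 7915/513 2012/513]

step 0: x̄ = F·x = [1, -5, 13]
step 0: P̄ = F·P·Fᵀ + Q = [16 -11 -5; -11 34 -12; -5 -12 37]
step 0: y = z − H·x̄ = [-25]
step 0: S = H·P̄·Hᵀ + R = [110]
step 0: K = P̄·Hᵀ·S⁻¹ = [-1/22; -1/110; 57/110]
step 0: x' = x̄ + K·y = [47/22, -105/22, 1/22]
step 0: P' = (I − K·H)·P̄ = [347/22 -243/22 -53/22; -243/22 3739/110 -1263/110; -53/22 -1263/110 821/110]
step 1: x̄ = F·x = [-129/11, 303/22, -9/22]
step 1: P̄ = F·P·Fᵀ + Q = [13502/55 -2463/11 -2004/55; -2463/11 5799/22 1229/22; -2004/55 1229/22 2151/110]
step 1: y = z − H·x̄ = [17/22]
step 1: S = H·P̄·Hᵀ + R = [24111/110]
step 1: K = P̄·Hᵀ·S⁻¹ = [-5642/24111; 16655/24111; 137/513]
step 1: x' = x̄ + K·y = [-287116/24111, 344944/24111, -104/513]
step 1: P' = (I − K·H)·P̄ = [5629648/24111 -4544422/24111 -11665/513; -4544422/24111 3833722/24111 7915/513; -11665/513 7915/513 2012/513]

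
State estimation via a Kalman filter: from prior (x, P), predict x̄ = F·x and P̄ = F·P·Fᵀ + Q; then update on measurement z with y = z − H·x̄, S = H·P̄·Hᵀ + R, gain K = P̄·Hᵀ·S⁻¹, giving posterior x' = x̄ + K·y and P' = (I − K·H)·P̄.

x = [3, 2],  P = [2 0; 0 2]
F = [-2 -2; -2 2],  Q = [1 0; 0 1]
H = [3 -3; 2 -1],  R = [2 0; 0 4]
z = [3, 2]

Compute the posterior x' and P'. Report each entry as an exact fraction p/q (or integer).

x̄ = F·x = [-10, -2]
P̄ = F·P·Fᵀ + Q = [17 0; 0 17]
y = z − H·x̄ = [27, 20]
S = H·P̄·Hᵀ + R = [308 153; 153 89]
K = P̄·Hᵀ·S⁻¹ = [-663/4003 2669/4003; -1938/4003 2567/4003]
x' = x̄ + K·y = [-4551/4003, -8992/4003]
P' = (I − K·H)·P̄ = [11118/4003 11560/4003; 11560/4003 12852/4003]

x' = [-4551/4003, -8992/4003]
P' = [11118/4003 11560/4003; 11560/4003 12852/4003]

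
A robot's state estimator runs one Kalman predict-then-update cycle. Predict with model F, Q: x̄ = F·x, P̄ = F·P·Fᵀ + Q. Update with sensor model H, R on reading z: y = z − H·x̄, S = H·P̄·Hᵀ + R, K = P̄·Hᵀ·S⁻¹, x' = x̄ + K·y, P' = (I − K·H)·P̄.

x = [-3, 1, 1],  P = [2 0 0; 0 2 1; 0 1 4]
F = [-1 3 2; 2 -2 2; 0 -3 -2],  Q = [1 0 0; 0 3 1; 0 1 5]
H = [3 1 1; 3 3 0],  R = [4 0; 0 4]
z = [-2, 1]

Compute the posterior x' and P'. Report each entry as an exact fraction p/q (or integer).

x̄ = F·x = [8, -6, -5]
P̄ = F·P·Fᵀ + Q = [49 2 -46; 2 27 -5; -46 -5 51]
y = z − H·x̄ = [-15, -5]
S = H·P̄·Hᵀ + R = [249 393; 393 724]
K = P̄·Hᵀ·S⁻¹ = [14443/25827 -794/8609; -13919/25827 3553/8609; -6479/25827 -647/8609]
x' = x̄ + K·y = [627/8609, 176/8609, -7415/8609]
P' = (I − K·H)·P̄ = [142340/25827 -145516/25827 -223732/25827; -145516/25827 159728/25827 221144/25827; -223732/25827 221144/25827 424136/25827]

x' = [627/8609, 176/8609, -7415/8609]
P' = [142340/25827 -145516/25827 -223732/25827; -145516/25827 159728/25827 221144/25827; -223732/25827 221144/25827 424136/25827]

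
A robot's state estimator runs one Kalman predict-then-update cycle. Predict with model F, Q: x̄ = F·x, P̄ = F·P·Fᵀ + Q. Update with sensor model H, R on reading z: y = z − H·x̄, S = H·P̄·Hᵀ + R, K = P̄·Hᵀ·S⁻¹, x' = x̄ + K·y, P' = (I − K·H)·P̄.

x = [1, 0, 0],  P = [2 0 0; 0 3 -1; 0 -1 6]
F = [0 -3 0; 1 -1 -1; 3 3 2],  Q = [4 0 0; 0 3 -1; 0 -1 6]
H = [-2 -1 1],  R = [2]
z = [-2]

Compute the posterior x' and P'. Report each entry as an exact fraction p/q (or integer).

x' = [356/331, 471/331, 529/331]
P' = [2340/331 -1129/331 3373/331; -1129/331 2747/331 419/331; 3373/331 419/331 7397/331]

x̄ = F·x = [0, 1, 3]
P̄ = F·P·Fᵀ + Q = [31 6 -21; 6 12 -11; -21 -11 63]
y = z − H·x̄ = [-4]
S = H·P̄·Hᵀ + R = [331]
K = P̄·Hᵀ·S⁻¹ = [-89/331; -35/331; 116/331]
x' = x̄ + K·y = [356/331, 471/331, 529/331]
P' = (I − K·H)·P̄ = [2340/331 -1129/331 3373/331; -1129/331 2747/331 419/331; 3373/331 419/331 7397/331]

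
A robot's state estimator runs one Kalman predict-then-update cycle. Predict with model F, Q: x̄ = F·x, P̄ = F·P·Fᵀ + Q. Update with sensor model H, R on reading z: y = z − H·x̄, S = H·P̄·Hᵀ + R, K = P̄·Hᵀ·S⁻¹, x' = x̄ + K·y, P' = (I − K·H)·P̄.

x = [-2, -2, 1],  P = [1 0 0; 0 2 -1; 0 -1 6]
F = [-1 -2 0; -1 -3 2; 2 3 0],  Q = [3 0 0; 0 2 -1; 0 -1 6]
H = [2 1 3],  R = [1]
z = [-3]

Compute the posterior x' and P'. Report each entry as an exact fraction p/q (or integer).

x̄ = F·x = [6, 10, -10]
P̄ = F·P·Fᵀ + Q = [12 17 -14; 17 57 -27; -14 -27 28]
y = z − H·x̄ = [5]
S = H·P̄·Hᵀ + R = [96]
K = P̄·Hᵀ·S⁻¹ = [-1/96; 5/48; 29/96]
x' = x̄ + K·y = [571/96, 505/48, -815/96]
P' = (I − K·H)·P̄ = [1151/96 821/48 -1315/96; 821/48 1343/24 -1441/48; -1315/96 -1441/48 1847/96]

x' = [571/96, 505/48, -815/96]
P' = [1151/96 821/48 -1315/96; 821/48 1343/24 -1441/48; -1315/96 -1441/48 1847/96]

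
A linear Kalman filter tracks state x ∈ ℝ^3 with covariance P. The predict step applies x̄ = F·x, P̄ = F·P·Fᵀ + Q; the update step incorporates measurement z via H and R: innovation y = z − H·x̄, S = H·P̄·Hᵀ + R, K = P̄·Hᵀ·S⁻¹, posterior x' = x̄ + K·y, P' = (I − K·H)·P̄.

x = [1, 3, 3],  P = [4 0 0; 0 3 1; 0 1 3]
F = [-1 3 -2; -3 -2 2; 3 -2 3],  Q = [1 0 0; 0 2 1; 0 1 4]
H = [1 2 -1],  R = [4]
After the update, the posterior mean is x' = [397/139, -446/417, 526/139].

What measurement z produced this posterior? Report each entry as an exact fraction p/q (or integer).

z = [-3]

x̄ = F·x = [2, -3, 6]
P̄ = F·P·Fᵀ + Q = [32 -8 -35; -8 54 -15; -35 -15 67]
S = H·P̄·Hᵀ + R = [417]
K = P̄·Hᵀ·S⁻¹ = [17/139; 115/417; -44/139]
x' − x̄ = [119/139, 805/417, -308/139] = K·y
y = (KᵀK)⁻¹·Kᵀ·(x' − x̄) = [7]
z = y + H·x̄ = [7] + [-10] = [-3]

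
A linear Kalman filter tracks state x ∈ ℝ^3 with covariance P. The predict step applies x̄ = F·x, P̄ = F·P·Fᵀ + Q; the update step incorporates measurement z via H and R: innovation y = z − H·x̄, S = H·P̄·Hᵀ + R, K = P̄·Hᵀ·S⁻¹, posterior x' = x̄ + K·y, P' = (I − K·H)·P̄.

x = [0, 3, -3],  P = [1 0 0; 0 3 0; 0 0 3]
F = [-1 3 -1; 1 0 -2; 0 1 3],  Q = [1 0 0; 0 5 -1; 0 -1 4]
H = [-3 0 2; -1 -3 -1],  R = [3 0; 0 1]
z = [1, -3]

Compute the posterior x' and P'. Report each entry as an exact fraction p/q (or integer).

x' = [13738/13473, 541/13473, 8320/4491]
P' = [270197/26946 -221893/26946 132533/8982; -221893/26946 187403/26946 -111049/8982; 132533/8982 -111049/8982 67193/2994]

x̄ = F·x = [12, 6, -6]
P̄ = F·P·Fᵀ + Q = [32 5 0; 5 18 -19; 0 -19 34]
y = z − H·x̄ = [49, 21]
S = H·P̄·Hᵀ + R = [427 187; 187 145]
K = P̄·Hᵀ·S⁻¹ = [-5131/26946 -2117/26946; -205/26946 -7169/26946; 1853/8982 -965/8982]
x' = x̄ + K·y = [13738/13473, 541/13473, 8320/4491]
P' = (I − K·H)·P̄ = [270197/26946 -221893/26946 132533/8982; -221893/26946 187403/26946 -111049/8982; 132533/8982 -111049/8982 67193/2994]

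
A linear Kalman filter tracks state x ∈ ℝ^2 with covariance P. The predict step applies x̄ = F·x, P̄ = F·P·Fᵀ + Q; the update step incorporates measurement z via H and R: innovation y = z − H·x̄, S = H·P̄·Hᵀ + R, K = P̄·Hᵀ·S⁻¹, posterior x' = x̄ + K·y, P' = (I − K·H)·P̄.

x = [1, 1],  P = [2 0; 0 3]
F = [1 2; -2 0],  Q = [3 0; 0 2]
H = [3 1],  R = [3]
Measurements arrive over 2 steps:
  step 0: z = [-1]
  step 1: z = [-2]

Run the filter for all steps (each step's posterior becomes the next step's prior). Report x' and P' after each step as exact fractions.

step 0: x̄ = F·x = [3, -2]
step 0: P̄ = F·P·Fᵀ + Q = [17 -4; -4 10]
step 0: y = z − H·x̄ = [-8]
step 0: S = H·P̄·Hᵀ + R = [142]
step 0: K = P̄·Hᵀ·S⁻¹ = [47/142; -1/71]
step 0: x' = x̄ + K·y = [25/71, -134/71]
step 0: P' = (I − K·H)·P̄ = [205/142 -237/71; -237/71 708/71]
step 1: x̄ = F·x = [-243/71, -50/71]
step 1: P̄ = F·P·Fᵀ + Q = [4399/142 743/71; 743/71 552/71]
step 1: y = z − H·x̄ = [637/71]
step 1: S = H·P̄·Hᵀ + R = [50037/142]
step 1: K = P̄·Hᵀ·S⁻¹ = [14683/50037; 1854/16679]
step 1: x' = x̄ + K·y = [-3040/3849, 376/1283]
step 1: P' = (I − K·H)·P̄ = [31847/50037 -17164/16679; -17164/16679 57054/16679]

step 0: x' = [25/71, -134/71], P' = [205/142 -237/71; -237/71 708/71]
step 1: x' = [-3040/3849, 376/1283], P' = [31847/50037 -17164/16679; -17164/16679 57054/16679]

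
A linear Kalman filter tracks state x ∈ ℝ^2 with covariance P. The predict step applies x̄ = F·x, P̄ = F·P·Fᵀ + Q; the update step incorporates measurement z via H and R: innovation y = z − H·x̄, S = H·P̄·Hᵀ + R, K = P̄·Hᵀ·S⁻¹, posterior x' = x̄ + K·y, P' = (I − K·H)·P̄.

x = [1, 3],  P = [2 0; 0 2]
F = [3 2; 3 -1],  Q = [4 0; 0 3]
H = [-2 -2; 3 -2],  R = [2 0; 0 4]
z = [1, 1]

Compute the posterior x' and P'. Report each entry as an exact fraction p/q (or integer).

x̄ = F·x = [9, 0]
P̄ = F·P·Fᵀ + Q = [30 14; 14 23]
y = z − H·x̄ = [19, -26]
S = H·P̄·Hᵀ + R = [326 -116; -116 198]
K = P̄·Hᵀ·S⁻¹ = [-2558/12773 2501/12773; -3779/12773 -2472/12773]
x' = x̄ + K·y = [1329/12773, -7529/12773]
P' = (I − K·H)·P̄ = [3024/12773 -466/12773; -466/12773 4245/12773]

x' = [1329/12773, -7529/12773]
P' = [3024/12773 -466/12773; -466/12773 4245/12773]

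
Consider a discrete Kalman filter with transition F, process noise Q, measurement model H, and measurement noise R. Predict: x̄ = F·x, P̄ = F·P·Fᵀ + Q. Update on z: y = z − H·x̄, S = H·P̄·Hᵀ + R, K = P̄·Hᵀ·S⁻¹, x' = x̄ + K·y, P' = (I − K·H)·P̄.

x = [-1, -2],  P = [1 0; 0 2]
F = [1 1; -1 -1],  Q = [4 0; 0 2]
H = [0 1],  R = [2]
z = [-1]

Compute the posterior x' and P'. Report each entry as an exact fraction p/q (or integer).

x' = [-9/7, 1/7]
P' = [40/7 -6/7; -6/7 10/7]

x̄ = F·x = [-3, 3]
P̄ = F·P·Fᵀ + Q = [7 -3; -3 5]
y = z − H·x̄ = [-4]
S = H·P̄·Hᵀ + R = [7]
K = P̄·Hᵀ·S⁻¹ = [-3/7; 5/7]
x' = x̄ + K·y = [-9/7, 1/7]
P' = (I − K·H)·P̄ = [40/7 -6/7; -6/7 10/7]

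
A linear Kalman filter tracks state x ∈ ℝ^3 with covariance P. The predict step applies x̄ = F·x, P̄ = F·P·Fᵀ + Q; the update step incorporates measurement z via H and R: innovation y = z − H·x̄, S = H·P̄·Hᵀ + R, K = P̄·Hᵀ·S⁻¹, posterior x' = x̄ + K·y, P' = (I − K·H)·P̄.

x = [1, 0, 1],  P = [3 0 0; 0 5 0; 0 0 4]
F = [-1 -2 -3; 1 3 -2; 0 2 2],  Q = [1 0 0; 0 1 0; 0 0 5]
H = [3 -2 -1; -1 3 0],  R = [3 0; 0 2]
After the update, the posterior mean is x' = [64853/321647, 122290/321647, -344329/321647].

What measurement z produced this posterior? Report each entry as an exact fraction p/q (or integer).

x̄ = F·x = [-4, -1, 2]
P̄ = F·P·Fᵀ + Q = [60 -9 -44; -9 65 14; -44 14 41]
S = H·P̄·Hᵀ + R = [1272 -755; -755 701]
K = P̄·Hᵀ·S⁻¹ = [103957/321647 72046/321647; 34149/321647 130383/321647; -75971/321647 -42363/321647]
x' − x̄ = [1351441/321647, 443937/321647, -987623/321647] = K·y
y = (KᵀK)⁻¹·Kᵀ·(x' − x̄) = [13, 0]
z = y + H·x̄ = [13, 0] + [-12, 1] = [1, 1]

z = [1, 1]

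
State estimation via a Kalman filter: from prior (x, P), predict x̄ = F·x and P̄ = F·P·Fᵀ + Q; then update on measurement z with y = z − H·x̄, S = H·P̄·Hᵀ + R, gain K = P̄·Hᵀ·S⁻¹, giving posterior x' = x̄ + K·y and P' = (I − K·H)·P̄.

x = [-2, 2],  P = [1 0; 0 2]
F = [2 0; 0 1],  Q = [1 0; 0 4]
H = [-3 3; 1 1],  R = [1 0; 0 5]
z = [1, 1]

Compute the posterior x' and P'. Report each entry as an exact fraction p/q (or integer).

x̄ = F·x = [-4, 2]
P̄ = F·P·Fᵀ + Q = [5 0; 0 6]
y = z − H·x̄ = [-17, 3]
S = H·P̄·Hᵀ + R = [100 3; 3 16]
K = P̄·Hᵀ·S⁻¹ = [-255/1591 545/1591; 270/1591 546/1591]
x' = x̄ + K·y = [-394/1591, 230/1591]
P' = (I − K·H)·P̄ = [1405/1591 1320/1591; 1320/1591 1410/1591]

x' = [-394/1591, 230/1591]
P' = [1405/1591 1320/1591; 1320/1591 1410/1591]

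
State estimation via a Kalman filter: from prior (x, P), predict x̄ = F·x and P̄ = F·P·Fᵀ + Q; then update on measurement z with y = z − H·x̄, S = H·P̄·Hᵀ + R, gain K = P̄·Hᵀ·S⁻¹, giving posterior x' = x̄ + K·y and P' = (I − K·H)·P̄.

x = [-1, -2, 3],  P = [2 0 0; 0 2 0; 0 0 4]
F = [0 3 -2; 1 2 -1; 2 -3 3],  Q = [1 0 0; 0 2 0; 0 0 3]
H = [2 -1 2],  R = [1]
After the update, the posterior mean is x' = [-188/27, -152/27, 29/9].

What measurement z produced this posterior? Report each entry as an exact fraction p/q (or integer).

x̄ = F·x = [-12, -8, 13]
P̄ = F·P·Fᵀ + Q = [35 20 -42; 20 16 -20; -42 -20 65]
S = H·P̄·Hᵀ + R = [81]
K = P̄·Hᵀ·S⁻¹ = [-34/81; -16/81; 22/27]
x' − x̄ = [136/27, 64/27, -88/9] = K·y
y = (KᵀK)⁻¹·Kᵀ·(x' − x̄) = [-12]
z = y + H·x̄ = [-12] + [10] = [-2]

z = [-2]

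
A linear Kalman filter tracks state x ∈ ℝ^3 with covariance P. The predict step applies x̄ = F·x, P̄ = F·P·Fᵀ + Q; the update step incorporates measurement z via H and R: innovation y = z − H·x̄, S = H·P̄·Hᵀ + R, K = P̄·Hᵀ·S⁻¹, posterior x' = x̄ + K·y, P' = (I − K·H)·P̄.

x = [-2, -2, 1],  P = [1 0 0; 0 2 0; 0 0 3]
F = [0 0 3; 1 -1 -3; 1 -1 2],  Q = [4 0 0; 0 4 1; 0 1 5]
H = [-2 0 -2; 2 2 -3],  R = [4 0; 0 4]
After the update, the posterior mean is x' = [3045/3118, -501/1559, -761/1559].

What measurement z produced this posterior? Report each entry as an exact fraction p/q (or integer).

x̄ = F·x = [3, -3, 2]
P̄ = F·P·Fᵀ + Q = [31 -27 18; -27 34 -14; 18 -14 20]
S = H·P̄·Hᵀ + R = [352 196; 196 180]
K = P̄·Hᵀ·S⁻¹ = [-539/1559 377/3118; 473/3118 455/3118; -218/1559 -213/1559]
x' − x̄ = [-6309/3118, 4176/1559, -3879/1559] = K·y
y = (KᵀK)⁻¹·Kᵀ·(x' − x̄) = [9, 9]
z = y + H·x̄ = [9, 9] + [-10, -6] = [-1, 3]

z = [-1, 3]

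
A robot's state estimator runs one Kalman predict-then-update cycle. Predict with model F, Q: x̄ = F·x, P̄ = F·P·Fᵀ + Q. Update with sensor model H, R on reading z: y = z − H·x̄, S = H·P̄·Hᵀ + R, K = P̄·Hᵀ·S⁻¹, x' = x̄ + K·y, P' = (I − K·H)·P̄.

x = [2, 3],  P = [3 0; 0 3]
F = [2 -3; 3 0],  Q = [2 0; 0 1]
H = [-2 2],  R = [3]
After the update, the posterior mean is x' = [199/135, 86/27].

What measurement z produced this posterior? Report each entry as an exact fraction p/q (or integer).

x̄ = F·x = [-5, 6]
P̄ = F·P·Fᵀ + Q = [41 18; 18 28]
S = H·P̄·Hᵀ + R = [135]
K = P̄·Hᵀ·S⁻¹ = [-46/135; 4/27]
x' − x̄ = [874/135, -76/27] = K·y
y = (KᵀK)⁻¹·Kᵀ·(x' − x̄) = [-19]
z = y + H·x̄ = [-19] + [22] = [3]

z = [3]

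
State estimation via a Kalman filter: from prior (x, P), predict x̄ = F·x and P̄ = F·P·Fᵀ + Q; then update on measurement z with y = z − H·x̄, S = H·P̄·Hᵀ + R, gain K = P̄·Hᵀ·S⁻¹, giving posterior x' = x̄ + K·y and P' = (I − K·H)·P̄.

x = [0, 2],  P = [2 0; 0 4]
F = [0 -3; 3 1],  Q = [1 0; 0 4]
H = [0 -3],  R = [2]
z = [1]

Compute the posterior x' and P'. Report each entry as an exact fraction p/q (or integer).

x̄ = F·x = [-6, 2]
P̄ = F·P·Fᵀ + Q = [37 -12; -12 26]
y = z − H·x̄ = [7]
S = H·P̄·Hᵀ + R = [236]
K = P̄·Hᵀ·S⁻¹ = [9/59; -39/118]
x' = x̄ + K·y = [-291/59, -37/118]
P' = (I − K·H)·P̄ = [1859/59 -6/59; -6/59 13/59]

x' = [-291/59, -37/118]
P' = [1859/59 -6/59; -6/59 13/59]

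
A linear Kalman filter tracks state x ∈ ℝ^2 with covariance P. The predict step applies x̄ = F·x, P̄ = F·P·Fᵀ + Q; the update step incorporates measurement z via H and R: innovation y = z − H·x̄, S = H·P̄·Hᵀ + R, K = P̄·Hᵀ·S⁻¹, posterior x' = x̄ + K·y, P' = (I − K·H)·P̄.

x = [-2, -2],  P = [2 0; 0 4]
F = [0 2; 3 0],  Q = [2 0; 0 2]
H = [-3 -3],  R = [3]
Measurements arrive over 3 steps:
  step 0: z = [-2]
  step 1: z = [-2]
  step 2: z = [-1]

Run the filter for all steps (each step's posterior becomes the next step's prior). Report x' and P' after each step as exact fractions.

step 0: x' = [116/115, -10/23], P' = [1098/115 -216/23; -216/23 220/23]
step 1: x' = [3520/5461, 292/5461], P' = [130582/5461 -132432/5461; -132432/5461 136064/5461]
step 2: x' = [26034/9427, -1112368/461923], P' = [315754/9427 -320640/9427; -320640/9427 16102928/461923]

step 0: x̄ = F·x = [-4, -6]
step 0: P̄ = F·P·Fᵀ + Q = [18 0; 0 20]
step 0: y = z − H·x̄ = [-32]
step 0: S = H·P̄·Hᵀ + R = [345]
step 0: K = P̄·Hᵀ·S⁻¹ = [-18/115; -4/23]
step 0: x' = x̄ + K·y = [116/115, -10/23]
step 0: P' = (I − K·H)·P̄ = [1098/115 -216/23; -216/23 220/23]
step 1: x̄ = F·x = [-20/23, 348/115]
step 1: P̄ = F·P·Fᵀ + Q = [926/23 -1296/23; -1296/23 10112/115]
step 1: y = z − H·x̄ = [514/115]
step 1: S = H·P̄·Hᵀ + R = [16383/115]
step 1: K = P̄·Hᵀ·S⁻¹ = [1850/5461; -3632/5461]
step 1: x' = x̄ + K·y = [3520/5461, 292/5461]
step 1: P' = (I − K·H)·P̄ = [130582/5461 -132432/5461; -132432/5461 136064/5461]
step 2: x̄ = F·x = [584/5461, 10560/5461]
step 2: P̄ = F·P·Fᵀ + Q = [555178/5461 -794592/5461; -794592/5461 1186160/5461]
step 2: y = z − H·x̄ = [27971/5461]
step 2: S = H·P̄·Hᵀ + R = [1385769/5461]
step 2: K = P̄·Hᵀ·S⁻¹ = [4886/9427; -391568/461923]
step 2: x' = x̄ + K·y = [26034/9427, -1112368/461923]
step 2: P' = (I − K·H)·P̄ = [315754/9427 -320640/9427; -320640/9427 16102928/461923]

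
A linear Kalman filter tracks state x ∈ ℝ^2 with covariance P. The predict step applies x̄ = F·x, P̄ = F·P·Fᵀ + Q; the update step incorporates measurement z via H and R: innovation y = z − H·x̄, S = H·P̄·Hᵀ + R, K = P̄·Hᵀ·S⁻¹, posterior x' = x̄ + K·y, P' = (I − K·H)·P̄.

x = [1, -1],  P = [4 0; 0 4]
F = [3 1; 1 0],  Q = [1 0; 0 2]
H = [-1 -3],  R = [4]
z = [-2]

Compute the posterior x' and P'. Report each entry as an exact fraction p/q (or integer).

x' = [37/57, 9/19]
P' = [1082/171 -86/57; -86/57 14/19]

x̄ = F·x = [2, 1]
P̄ = F·P·Fᵀ + Q = [41 12; 12 6]
y = z − H·x̄ = [3]
S = H·P̄·Hᵀ + R = [171]
K = P̄·Hᵀ·S⁻¹ = [-77/171; -10/57]
x' = x̄ + K·y = [37/57, 9/19]
P' = (I − K·H)·P̄ = [1082/171 -86/57; -86/57 14/19]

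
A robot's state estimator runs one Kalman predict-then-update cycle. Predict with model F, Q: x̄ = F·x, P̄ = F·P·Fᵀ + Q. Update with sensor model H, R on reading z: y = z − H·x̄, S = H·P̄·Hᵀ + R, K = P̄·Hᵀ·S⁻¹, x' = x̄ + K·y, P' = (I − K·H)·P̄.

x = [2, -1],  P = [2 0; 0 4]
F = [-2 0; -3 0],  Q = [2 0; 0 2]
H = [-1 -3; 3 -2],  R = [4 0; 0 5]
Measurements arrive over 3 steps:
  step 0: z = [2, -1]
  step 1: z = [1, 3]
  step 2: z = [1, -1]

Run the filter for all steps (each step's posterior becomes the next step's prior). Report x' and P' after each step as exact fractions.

step 0: x̄ = F·x = [-4, -6]
step 0: P̄ = F·P·Fᵀ + Q = [10 12; 12 20]
step 0: y = z − H·x̄ = [-20, -1]
step 0: S = H·P̄·Hᵀ + R = [266 6; 6 31]
step 0: K = P̄·Hᵀ·S⁻¹ = [-731/4105 936/4105; -1104/4105 -316/4105]
step 0: x' = x̄ + K·y = [-2736/4105, -2234/4105]
step 0: P' = (I − K·H)·P̄ = [1808/4105 372/4105; 372/4105 1348/4105]
step 1: x̄ = F·x = [5472/4105, 8208/4105]
step 1: P̄ = F·P·Fᵀ + Q = [15442/4105 10848/4105; 10848/4105 24482/4105]
step 1: y = z − H·x̄ = [34201/4105, 3]
step 1: S = H·P̄·Hᵀ + R = [317288/4105 6; 6 31]
step 1: K = P̄·Hᵀ·S⁻¹ = [-817673/4844074 547911/2422037; -1257297/4844074 -190847/2422037]
step 1: x' = x̄ + K·y = [2932177/4844074, -1934523/4844074]
step 1: P' = (I − K·H)·P̄ = [1044487/2422037 196953/2422037; 196953/2422037 772547/2422037]
step 2: x̄ = F·x = [-2932177/2422037, -8796531/4844074]
step 2: P̄ = F·P·Fᵀ + Q = [9022022/2422037 6266922/2422037; 6266922/2422037 14244457/2422037]
step 2: y = z − H·x̄ = [-27409873/4844074, -1]
step 2: S = H·P̄·Hᵀ + R = [184511815/2422037 6; 6 31]
step 2: K = P̄·Hᵀ·S⁻¹ = [-949699760/5632672933 1274007618/5632672933; -1460880195/5632672933 -444045502/5632672933]
step 2: x' = x̄ + K·y = [-2719245291/5632672933, -1518236960/5632672933]
step 2: P' = (I − K·H)·P̄ = [2427973850/5632672933 456941730/5632672933; 456941730/5632672933 1795526350/5632672933]

step 0: x' = [-2736/4105, -2234/4105], P' = [1808/4105 372/4105; 372/4105 1348/4105]
step 1: x' = [2932177/4844074, -1934523/4844074], P' = [1044487/2422037 196953/2422037; 196953/2422037 772547/2422037]
step 2: x' = [-2719245291/5632672933, -1518236960/5632672933], P' = [2427973850/5632672933 456941730/5632672933; 456941730/5632672933 1795526350/5632672933]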